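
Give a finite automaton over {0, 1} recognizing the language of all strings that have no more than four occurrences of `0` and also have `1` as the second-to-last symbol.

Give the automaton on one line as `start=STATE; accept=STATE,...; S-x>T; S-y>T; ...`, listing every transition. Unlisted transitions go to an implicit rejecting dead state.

Handle the two conditions separately and then intersect. The first has 6 states tracking the count of `0`s, saturating at 5; the second has 7 states tracking the last 2 symbols read. A product state is a pair (one from each), accepting exactly when both do. Equivalent product states are then merged.
       0  1 
>  A   B  C 
   B   D  E 
   C   F  G 
   D   H  I 
   E   J  K 
 * F   D  E 
 * G   F  G 
   H   L  M 
   I   N  O 
 * J   H  I 
 * K   J  K 
   L   P  Q 
   M   R  S 
 * N   L  M 
 * O   N  O 
   P   P  P 
   Q   P  T 
 * R   P  Q 
 * S   R  S 
 * T   P  T 
(> = start, * = accepting)

start=A; accept=F,G,J,K,N,O,R,S,T; A-0>B; A-1>C; B-0>D; B-1>E; C-0>F; C-1>G; D-0>H; D-1>I; E-0>J; E-1>K; F-0>D; F-1>E; G-0>F; G-1>G; H-0>L; H-1>M; I-0>N; I-1>O; J-0>H; J-1>I; K-0>J; K-1>K; L-0>P; L-1>Q; M-0>R; M-1>S; N-0>L; N-1>M; O-0>N; O-1>O; P-0>P; P-1>P; Q-0>P; Q-1>T; R-0>P; R-1>Q; S-0>R; S-1>S; T-0>P; T-1>T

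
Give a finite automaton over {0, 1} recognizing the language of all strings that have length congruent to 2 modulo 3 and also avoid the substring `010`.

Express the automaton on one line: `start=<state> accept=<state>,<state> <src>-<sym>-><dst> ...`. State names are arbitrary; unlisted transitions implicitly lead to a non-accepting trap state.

start=A accept=D,E,F A-0->B A-1->C B-0->D B-1->E C-0->D C-1->F D-0->G D-1->H E-0->I E-1->A F-0->G F-1->A G-0->B G-1->J H-0->I H-1->C I-0->I I-1->I J-0->I J-1->F

Build one automaton per condition and run them in lockstep. The first has 3 states tracking the input length modulo 3; the second has 4 states tracking partial matches of the forbidden pattern `010`. A product state is a pair (one from each), accepting exactly when both do. After merging equivalent states the machine shrinks.
       0  1 
>  A   B  C 
   B   D  E 
   C   D  F 
 * D   G  H 
 * E   I  A 
 * F   G  A 
   G   B  J 
   H   I  C 
   I   I  I 
   J   I  F 
(> = start, * = accepting)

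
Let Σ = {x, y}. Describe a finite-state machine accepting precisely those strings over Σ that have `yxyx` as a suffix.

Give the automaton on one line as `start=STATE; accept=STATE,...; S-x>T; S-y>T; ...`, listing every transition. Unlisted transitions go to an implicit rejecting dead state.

start=q0; accept=q4; q0-x>q0; q0-y>q1; q1-x>q2; q1-y>q1; q2-x>q0; q2-y>q3; q3-x>q4; q3-y>q1; q4-x>q0; q4-y>q3

Remember how much of `yxyx` the current input suffix matches. State q0 means no match yet; q1 means the last symbol is `y`; q2 means the last 2 symbols are `yx`; q3 means the last 3 symbols are `yxy`; q4 means the last 4 symbols are `yxyx`. Only q4 accepts. On a mismatch, fall back to the longest proper suffix that is still a prefix of `yxyx`.
        x   y  
>  q0   q0  q1 
   q1   q2  q1 
   q2   q0  q3 
   q3   q4  q1 
 * q4   q0  q3 
(> = start, * = accepting)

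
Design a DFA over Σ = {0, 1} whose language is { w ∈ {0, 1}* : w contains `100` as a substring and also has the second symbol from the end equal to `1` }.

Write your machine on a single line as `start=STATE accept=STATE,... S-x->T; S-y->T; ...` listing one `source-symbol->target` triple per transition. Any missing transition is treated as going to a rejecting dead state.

start=S0; accept=S9,S10; S0-0->S1; S0-1->S2; S1-0->S3; S1-1->S4; S2-0->S5; S2-1->S6; S3-0->S3; S3-1->S4; S4-0->S5; S4-1->S6; S5-0->S7; S5-1->S4; S6-0->S5; S6-1->S6; S7-0->S7; S7-1->S8; S8-0->S9; S8-1->S10; S9-0->S7; S9-1->S8; S10-0->S9; S10-1->S10

Handle the two conditions separately and then intersect. One (4 states) tracks whether and how much of `100` has been seen; the other (7 states) tracks the last 2 symbols read. Each combined state is a pair, one component from each; accept when both components accept.
An 11-state machine:
          0    1  
>  S0     S1   S2 
   S1     S3   S4 
   S2     S5   S6 
   S3     S3   S4 
   S4     S5   S6 
   S5     S7   S4 
   S6     S5   S6 
   S7     S7   S8 
   S8     S9  S10 
 * S9     S7   S8 
 * S10    S9  S10 
(> = start, * = accepting)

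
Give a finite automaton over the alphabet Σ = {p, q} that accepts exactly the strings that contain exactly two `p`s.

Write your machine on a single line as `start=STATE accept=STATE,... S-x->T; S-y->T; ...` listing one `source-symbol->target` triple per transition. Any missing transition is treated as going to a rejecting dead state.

start=A; accept=C; A-p->B; A-q->A; B-p->C; B-q->B; C-p->D; C-q->C; D-p->D; D-q->D

Count `p`s, saturating at 3: states A through C mean 0 through 2 `p`s seen; D means more than 2. Each `p` increments (capped at D); other symbols loop. Accept from {C}.
4 states suffice.
       p  q 
>  A   B  A 
   B   C  B 
 * C   D  C 
   D   D  D 
(> = start, * = accepting)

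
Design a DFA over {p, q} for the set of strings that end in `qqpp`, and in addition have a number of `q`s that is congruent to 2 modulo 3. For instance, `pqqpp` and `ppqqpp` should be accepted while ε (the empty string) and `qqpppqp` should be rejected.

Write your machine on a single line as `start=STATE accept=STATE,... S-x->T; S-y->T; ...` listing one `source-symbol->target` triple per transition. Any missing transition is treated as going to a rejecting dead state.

Handle the two conditions separately and then intersect. One (5 states) tracks how much of the suffix `qqpp` has currently been matched; the other (3 states) tracks the count of `q`s modulo 3. Each combined state is a pair, one component from each; accept when both components accept.
          p    q  
>  S0     S0   S1 
   S1     S2   S3 
   S2     S2   S4 
   S3     S5   S6 
   S4     S7   S6 
   S5     S8   S9 
   S6    S10  S11 
   S7     S7   S9 
 * S8     S7   S9 
   S9     S0  S11 
   S10   S12   S1 
   S11   S13   S3 
   S12    S0   S1 
   S13   S14   S4 
   S14    S2   S4 
(> = start, * = accepting)

start=S0; accept=S8; S0-p->S0; S0-q->S1; S1-p->S2; S1-q->S3; S2-p->S2; S2-q->S4; S3-p->S5; S3-q->S6; S4-p->S7; S4-q->S6; S5-p->S8; S5-q->S9; S6-p->S10; S6-q->S11; S7-p->S7; S7-q->S9; S8-p->S7; S8-q->S9; S9-p->S0; S9-q->S11; S10-p->S12; S10-q->S1; S11-p->S13; S11-q->S3; S12-p->S0; S12-q->S1; S13-p->S14; S13-q->S4; S14-p->S2; S14-q->S4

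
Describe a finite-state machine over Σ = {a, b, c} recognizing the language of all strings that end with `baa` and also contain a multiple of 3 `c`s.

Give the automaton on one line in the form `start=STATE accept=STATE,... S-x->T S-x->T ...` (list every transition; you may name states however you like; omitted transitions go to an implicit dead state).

Build one automaton per condition and run them in lockstep. The first has 4 states tracking how much of the suffix `baa` has currently been matched; the second has 3 states tracking the count of `c`s modulo 3. A product state is a pair (one from each), accepting exactly when both do. After merging equivalent states the machine shrinks.
6 states suffice.
        a   b   c  
>  s0   s0  s1  s2 
   s1   s3  s1  s2 
   s2   s2  s2  s4 
   s3   s5  s1  s2 
   s4   s4  s4  s0 
 * s5   s0  s1  s2 
(> = start, * = accepting)

start=s0 accept=s5 s0-a->s0 s0-b->s1 s0-c->s2 s1-a->s3 s1-b->s1 s1-c->s2 s2-a->s2 s2-b->s2 s2-c->s4 s3-a->s5 s3-b->s1 s3-c->s2 s4-a->s4 s4-b->s4 s4-c->s0 s5-a->s0 s5-b->s1 s5-c->s2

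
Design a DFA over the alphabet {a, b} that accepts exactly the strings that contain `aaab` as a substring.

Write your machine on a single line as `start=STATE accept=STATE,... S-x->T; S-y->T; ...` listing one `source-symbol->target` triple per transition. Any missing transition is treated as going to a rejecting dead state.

start=S0; accept=S4; S0-a->S1; S0-b->S0; S1-a->S2; S1-b->S0; S2-a->S3; S2-b->S0; S3-a->S3; S3-b->S4; S4-a->S4; S4-b->S4

States S0..S3 record the length of the longest prefix of `aaab` that matches the current input suffix. Reaching S4 means `aaab` has been seen, and we stay there forever. Accept from S4.
        a   b  
>  S0   S1  S0 
   S1   S2  S0 
   S2   S3  S0 
   S3   S3  S4 
 * S4   S4  S4 
(> = start, * = accepting)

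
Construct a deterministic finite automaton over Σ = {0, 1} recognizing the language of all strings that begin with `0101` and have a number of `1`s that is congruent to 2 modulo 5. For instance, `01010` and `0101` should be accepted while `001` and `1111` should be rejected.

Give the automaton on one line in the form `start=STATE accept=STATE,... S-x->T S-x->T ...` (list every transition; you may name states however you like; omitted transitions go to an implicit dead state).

Handle the two conditions separately and then intersect. One (6 states) tracks whether the input so far still matches the prefix `0101`; the other (5 states) tracks the count of `1`s modulo 5. Each combined state is a pair, one component from each; accept when both components accept. Equivalent product states are then merged.
        0   1  
>  q0   q1  q2 
   q1   q2  q3 
   q2   q2  q2 
   q3   q4  q2 
   q4   q2  q5 
 * q5   q5  q6 
   q6   q6  q7 
   q7   q7  q8 
   q8   q8  q9 
   q9   q9  q5 
(> = start, * = accepting)

start=q0 accept=q5 q0-0->q1 q0-1->q2 q1-0->q2 q1-1->q3 q2-0->q2 q2-1->q2 q3-0->q4 q3-1->q2 q4-0->q2 q4-1->q5 q5-0->q5 q5-1->q6 q6-0->q6 q6-1->q7 q7-0->q7 q7-1->q8 q8-0->q8 q8-1->q9 q9-0->q9 q9-1->q5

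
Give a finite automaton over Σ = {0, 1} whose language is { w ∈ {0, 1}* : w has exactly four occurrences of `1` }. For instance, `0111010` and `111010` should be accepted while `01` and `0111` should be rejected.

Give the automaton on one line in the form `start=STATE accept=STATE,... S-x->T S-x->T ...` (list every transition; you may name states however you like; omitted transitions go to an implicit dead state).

start=s0 accept=s4 s0-0->s0 s0-1->s1 s1-0->s1 s1-1->s2 s2-0->s2 s2-1->s3 s3-0->s3 s3-1->s4 s4-0->s4 s4-1->s5 s5-0->s5 s5-1->s5

Count `1`s, saturating at 5: states s0 through s4 mean 0 through 4 `1`s seen; s5 means more than 4. Each `1` increments (capped at s5); other symbols loop. Accept from {s4}.
6 states suffice.
        0   1  
>  s0   s0  s1 
   s1   s1  s2 
   s2   s2  s3 
   s3   s3  s4 
 * s4   s4  s5 
   s5   s5  s5 
(> = start, * = accepting)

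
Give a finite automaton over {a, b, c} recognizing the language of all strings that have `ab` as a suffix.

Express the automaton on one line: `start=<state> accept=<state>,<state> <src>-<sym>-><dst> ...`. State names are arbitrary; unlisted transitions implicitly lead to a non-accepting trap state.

Remember how much of `ab` the current input suffix matches. State q0 means no match yet; q1 means the last symbol is `a`; q2 means the last 2 symbols are `ab`. Only q2 accepts. On a mismatch, fall back to the longest proper suffix that is still a prefix of `ab`.
        a   b   c  
>  q0   q1  q0  q0 
   q1   q1  q2  q0 
 * q2   q1  q0  q0 
(> = start, * = accepting)

start=q0 accept=q2 q0-a->q1 q0-b->q0 q0-c->q0 q1-a->q1 q1-b->q2 q1-c->q0 q2-a->q1 q2-b->q0 q2-c->q0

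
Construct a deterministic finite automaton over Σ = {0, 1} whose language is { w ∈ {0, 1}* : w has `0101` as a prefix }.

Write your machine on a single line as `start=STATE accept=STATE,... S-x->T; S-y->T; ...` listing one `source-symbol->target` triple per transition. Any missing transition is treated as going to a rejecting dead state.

Check the first 4 symbols one by one: q0 through q3 record how many have matched `0101` so far; any wrong symbol goes to the dead state q5. After all 4 match we enter the accepting sink q4.
6 states suffice.
        0   1  
>  q0   q1  q5 
   q1   q5  q2 
   q2   q3  q5 
   q3   q5  q4 
 * q4   q4  q4 
   q5   q5  q5 
(> = start, * = accepting)

start=q0; accept=q4; q0-0->q1; q0-1->q5; q1-0->q5; q1-1->q2; q2-0->q3; q2-1->q5; q3-0->q5; q3-1->q4; q4-0->q4; q4-1->q4; q5-0->q5; q5-1->q5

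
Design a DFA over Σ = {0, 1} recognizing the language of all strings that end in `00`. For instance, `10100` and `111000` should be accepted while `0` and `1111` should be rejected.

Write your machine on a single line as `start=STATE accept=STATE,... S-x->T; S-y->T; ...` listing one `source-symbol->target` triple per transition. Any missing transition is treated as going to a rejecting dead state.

Remember how much of `00` the current input suffix matches. State q0 means no match yet; q1 means the last symbol is `0`; q2 means the last 2 symbols are `00`. Only q2 accepts. On a mismatch, fall back to the longest proper suffix that is still a prefix of `00`.
3 states suffice.
        0   1  
>  q0   q1  q0 
   q1   q2  q0 
 * q2   q2  q0 
(> = start, * = accepting)

start=q0; accept=q2; q0-0->q1; q0-1->q0; q1-0->q2; q1-1->q0; q2-0->q2; q2-1->q0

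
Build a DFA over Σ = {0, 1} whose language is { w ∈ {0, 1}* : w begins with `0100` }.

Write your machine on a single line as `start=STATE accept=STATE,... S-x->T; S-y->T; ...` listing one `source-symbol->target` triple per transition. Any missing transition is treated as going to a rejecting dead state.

Check the first 4 symbols one by one: q0 through q3 record how many have matched `0100` so far; any wrong symbol goes to the dead state q5. After all 4 match we enter the accepting sink q4.
        0   1  
>  q0   q1  q5 
   q1   q5  q2 
   q2   q3  q5 
   q3   q4  q5 
 * q4   q4  q4 
   q5   q5  q5 
(> = start, * = accepting)

start=q0; accept=q4; q0-0->q1; q0-1->q5; q1-0->q5; q1-1->q2; q2-0->q3; q2-1->q5; q3-0->q4; q3-1->q5; q4-0->q4; q4-1->q4; q5-0->q5; q5-1->q5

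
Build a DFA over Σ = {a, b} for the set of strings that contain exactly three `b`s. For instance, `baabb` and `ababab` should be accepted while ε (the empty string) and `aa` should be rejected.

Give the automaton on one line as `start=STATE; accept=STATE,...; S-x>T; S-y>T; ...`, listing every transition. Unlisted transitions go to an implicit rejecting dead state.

start=q0; accept=q3; q0-a>q0; q0-b>q1; q1-a>q1; q1-b>q2; q2-a>q2; q2-b>q3; q3-a>q3; q3-b>q4; q4-a>q4; q4-b>q4

Count `b`s, saturating at 4: states q0 through q3 mean 0 through 3 `b`s seen; q4 means more than 3. Each `b` increments (capped at q4); other symbols loop. Accept from {q3}.
5 states suffice.
        a   b  
>  q0   q0  q1 
   q1   q1  q2 
   q2   q2  q3 
 * q3   q3  q4 
   q4   q4  q4 
(> = start, * = accepting)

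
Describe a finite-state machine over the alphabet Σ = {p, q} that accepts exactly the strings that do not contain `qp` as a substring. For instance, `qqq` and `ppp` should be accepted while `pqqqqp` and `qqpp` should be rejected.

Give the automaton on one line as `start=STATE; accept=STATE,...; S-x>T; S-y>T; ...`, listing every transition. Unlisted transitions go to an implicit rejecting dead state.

start=S0; accept=S0,S1; S0-p>S0; S0-q>S1; S1-p>S2; S1-q>S1; S2-p>S2; S2-q>S2

Track partial matches of the forbidden pattern `qp`. State S2 is a dead state reached once `qp` has occurred; every other state accepts. S0 means no part of `qp` is currently matched.
With 3 states:
        p   q  
>* S0   S0  S1 
 * S1   S2  S1 
   S2   S2  S2 
(> = start, * = accepting)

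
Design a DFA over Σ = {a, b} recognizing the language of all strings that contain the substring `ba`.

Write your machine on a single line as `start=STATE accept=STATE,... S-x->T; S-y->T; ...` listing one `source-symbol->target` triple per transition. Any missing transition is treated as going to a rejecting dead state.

States q0..q1 record the length of the longest prefix of `ba` that matches the current input suffix. Reaching q2 means `ba` has been seen, and we stay there forever. Accept from q2.
A 3-state machine:
        a   b  
>  q0   q0  q1 
   q1   q2  q1 
 * q2   q2  q2 
(> = start, * = accepting)

start=q0; accept=q2; q0-a->q0; q0-b->q1; q1-a->q2; q1-b->q1; q2-a->q2; q2-b->q2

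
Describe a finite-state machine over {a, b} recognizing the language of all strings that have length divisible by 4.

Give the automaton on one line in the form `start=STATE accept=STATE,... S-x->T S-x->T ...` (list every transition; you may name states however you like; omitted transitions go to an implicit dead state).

Only the length mod 4 matters, so use a 4-cycle: from any state, every input symbol moves to the next state, wrapping q3 back to q0. Mark q0 accepting.
4 states suffice.
        a   b  
>* q0   q1  q1 
   q1   q2  q2 
   q2   q3  q3 
   q3   q0  q0 
(> = start, * = accepting)

start=q0 accept=q0 q0-a->q1 q0-b->q1 q1-a->q2 q1-b->q2 q2-a->q3 q2-b->q3 q3-a->q0 q3-b->q0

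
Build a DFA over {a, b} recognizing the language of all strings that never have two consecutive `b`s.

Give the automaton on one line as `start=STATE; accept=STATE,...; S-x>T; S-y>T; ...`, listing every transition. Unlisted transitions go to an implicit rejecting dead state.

start=q0; accept=q0,q1; q0-a>q0; q0-b>q1; q1-a>q0; q1-b>q2; q2-a>q2; q2-b>q2

Track partial matches of the forbidden pattern `bb`. State q2 is a dead state reached once `bb` has occurred; every other state accepts. q0 means no part of `bb` is currently matched.
With 3 states:
        a   b  
>* q0   q0  q1 
 * q1   q0  q2 
   q2   q2  q2 
(> = start, * = accepting)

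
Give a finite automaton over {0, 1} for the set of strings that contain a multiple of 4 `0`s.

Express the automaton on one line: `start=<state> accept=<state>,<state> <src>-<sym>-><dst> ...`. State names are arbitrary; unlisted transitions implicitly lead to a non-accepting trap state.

start=A accept=A A-0->B A-1->A B-0->C B-1->B C-0->D C-1->C D-0->A D-1->D

The only thing that matters is how many `0`s have appeared, reduced mod 4. Use one state per residue: A for 0, …, D for 3. Reading `0` moves to the next residue; anything else stays put. A is accepting.
A 4-state machine:
       0  1 
>* A   B  A 
   B   C  B 
   C   D  C 
   D   A  D 
(> = start, * = accepting)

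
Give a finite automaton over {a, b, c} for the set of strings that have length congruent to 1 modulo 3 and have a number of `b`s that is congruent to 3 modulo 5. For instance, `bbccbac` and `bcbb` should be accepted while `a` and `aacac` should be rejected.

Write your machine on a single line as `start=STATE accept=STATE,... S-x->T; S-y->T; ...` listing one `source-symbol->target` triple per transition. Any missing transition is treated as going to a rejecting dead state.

Handle the two conditions separately and then intersect. One (3 states) tracks the input length modulo 3; the other (5 states) tracks the count of `b`s modulo 5. Each combined state is a pair, one component from each; accept when both components accept.
          a    b    c  
>  q0     q1   q2   q1 
   q1     q3   q4   q3 
   q2     q4   q5   q4 
   q3     q0   q6   q0 
   q4     q6   q7   q6 
   q5     q7   q8   q7 
   q6     q2   q9   q2 
   q7     q9  q10   q9 
   q8    q10  q11  q10 
   q9     q5  q12   q5 
 * q10   q12  q13  q12 
   q11   q13   q3  q13 
   q12    q8  q14   q8 
   q13   q14   q0  q14 
   q14   q11   q1  q11 
(> = start, * = accepting)

start=q0; accept=q10; q0-a->q1; q0-b->q2; q0-c->q1; q1-a->q3; q1-b->q4; q1-c->q3; q2-a->q4; q2-b->q5; q2-c->q4; q3-a->q0; q3-b->q6; q3-c->q0; q4-a->q6; q4-b->q7; q4-c->q6; q5-a->q7; q5-b->q8; q5-c->q7; q6-a->q2; q6-b->q9; q6-c->q2; q7-a->q9; q7-b->q10; q7-c->q9; q8-a->q10; q8-b->q11; q8-c->q10; q9-a->q5; q9-b->q12; q9-c->q5; q10-a->q12; q10-b->q13; q10-c->q12; q11-a->q13; q11-b->q3; q11-c->q13; q12-a->q8; q12-b->q14; q12-c->q8; q13-a->q14; q13-b->q0; q13-c->q14; q14-a->q11; q14-b->q1; q14-c->q11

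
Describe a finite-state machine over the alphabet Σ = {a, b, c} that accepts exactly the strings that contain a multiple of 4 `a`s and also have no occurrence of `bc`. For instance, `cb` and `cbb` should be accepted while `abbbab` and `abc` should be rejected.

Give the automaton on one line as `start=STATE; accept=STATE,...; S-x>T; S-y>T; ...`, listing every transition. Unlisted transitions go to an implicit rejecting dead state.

Handle the two conditions separately and then intersect. The first has 4 states tracking the count of `a`s modulo 4; the second has 3 states tracking partial matches of the forbidden pattern `bc`. A product state is a pair (one from each), accepting exactly when both do.
A 12-state machine:
          a    b    c  
>* S0     S1   S2   S0 
   S1     S3   S4   S1 
 * S2     S1   S2   S5 
   S3     S6   S7   S3 
   S4     S3   S4   S8 
   S5     S8   S5   S5 
   S6     S0   S9   S6 
   S7     S6   S7  S10 
   S8    S10   S8   S8 
   S9     S0   S9  S11 
   S10   S11  S10  S10 
   S11    S5  S11  S11 
(> = start, * = accepting)

start=S0; accept=S0,S2; S0-a>S1; S0-b>S2; S0-c>S0; S1-a>S3; S1-b>S4; S1-c>S1; S2-a>S1; S2-b>S2; S2-c>S5; S3-a>S6; S3-b>S7; S3-c>S3; S4-a>S3; S4-b>S4; S4-c>S8; S5-a>S8; S5-b>S5; S5-c>S5; S6-a>S0; S6-b>S9; S6-c>S6; S7-a>S6; S7-b>S7; S7-c>S10; S8-a>S10; S8-b>S8; S8-c>S8; S9-a>S0; S9-b>S9; S9-c>S11; S10-a>S11; S10-b>S10; S10-c>S10; S11-a>S5; S11-b>S11; S11-c>S11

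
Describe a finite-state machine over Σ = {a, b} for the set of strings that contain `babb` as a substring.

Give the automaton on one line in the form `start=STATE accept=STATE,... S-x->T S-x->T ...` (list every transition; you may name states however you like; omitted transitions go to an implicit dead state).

start=S0 accept=S4 S0-a->S0 S0-b->S1 S1-a->S2 S1-b->S1 S2-a->S0 S2-b->S3 S3-a->S2 S3-b->S4 S4-a->S4 S4-b->S4

Track how much of `babb` has been matched so far: state S0 is no progress, S4 is the absorbing accept state reached once `babb` has occurred. Intermediate states record partial matches; on a mismatch, fall back to the longest reusable overlap.
        a   b  
>  S0   S0  S1 
   S1   S2  S1 
   S2   S0  S3 
   S3   S2  S4 
 * S4   S4  S4 
(> = start, * = accepting)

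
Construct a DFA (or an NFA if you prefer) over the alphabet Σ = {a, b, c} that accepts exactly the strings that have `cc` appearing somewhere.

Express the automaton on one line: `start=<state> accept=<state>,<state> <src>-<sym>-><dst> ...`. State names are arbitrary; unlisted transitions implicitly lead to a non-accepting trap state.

States S0..S1 record the length of the longest prefix of `cc` that matches the current input suffix. Reaching S2 means `cc` has been seen, and we stay there forever. Accept from S2.
3 states suffice.
        a   b   c  
>  S0   S0  S0  S1 
   S1   S0  S0  S2 
 * S2   S2  S2  S2 
(> = start, * = accepting)

start=S0 accept=S2 S0-a->S0 S0-b->S0 S0-c->S1 S1-a->S0 S1-b->S0 S1-c->S2 S2-a->S2 S2-b->S2 S2-c->S2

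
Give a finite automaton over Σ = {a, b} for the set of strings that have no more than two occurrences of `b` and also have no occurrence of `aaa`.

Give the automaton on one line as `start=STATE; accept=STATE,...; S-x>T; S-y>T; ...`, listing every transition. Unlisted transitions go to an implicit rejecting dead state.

Build one automaton per condition and run them in lockstep. One (4 states) tracks the count of `b`s, saturating at 3; the other (4 states) tracks partial matches of the forbidden pattern `aaa`. Each combined state is a pair, one component from each; accept when both components accept.
16 states suffice.
          a    b  
>* q0     q1   q2 
 * q1     q3   q2 
 * q2     q4   q5 
 * q3     q6   q2 
 * q4     q7   q5 
 * q5     q8   q9 
   q6     q6  q10 
 * q7    q10   q5 
 * q8    q11   q9 
   q9    q12   q9 
   q10   q10  q13 
 * q11   q13   q9 
   q12   q14   q9 
   q13   q13  q15 
   q14   q15   q9 
   q15   q15  q15 
(> = start, * = accepting)

start=q0; accept=q0,q1,q2,q3,q4,q5,q7,q8,q11; q0-a>q1; q0-b>q2; q1-a>q3; q1-b>q2; q2-a>q4; q2-b>q5; q3-a>q6; q3-b>q2; q4-a>q7; q4-b>q5; q5-a>q8; q5-b>q9; q6-a>q6; q6-b>q10; q7-a>q10; q7-b>q5; q8-a>q11; q8-b>q9; q9-a>q12; q9-b>q9; q10-a>q10; q10-b>q13; q11-a>q13; q11-b>q9; q12-a>q14; q12-b>q9; q13-a>q13; q13-b>q15; q14-a>q15; q14-b>q9; q15-a>q15; q15-b>q15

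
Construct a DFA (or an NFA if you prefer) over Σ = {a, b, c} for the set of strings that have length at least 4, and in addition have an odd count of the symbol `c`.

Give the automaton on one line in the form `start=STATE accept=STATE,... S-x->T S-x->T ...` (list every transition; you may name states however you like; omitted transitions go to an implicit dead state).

start=S0 accept=S8,S10 S0-a->S1 S0-b->S1 S0-c->S2 S1-a->S3 S1-b->S3 S1-c->S4 S2-a->S4 S2-b->S4 S2-c->S3 S3-a->S5 S3-b->S5 S3-c->S6 S4-a->S6 S4-b->S6 S4-c->S5 S5-a->S7 S5-b->S7 S5-c->S8 S6-a->S8 S6-b->S8 S6-c->S7 S7-a->S9 S7-b->S9 S7-c->S10 S8-a->S10 S8-b->S10 S8-c->S9 S9-a->S9 S9-b->S9 S9-c->S10 S10-a->S10 S10-b->S10 S10-c->S9

Run two small machines in parallel and take their product. One (6 states) tracks the input length, saturating at 5; the other (2 states) tracks the count of `c`s modulo 2. Each combined state is a pair, one component from each; accept when both components accept.
With 11 states:
          a    b    c  
>  S0     S1   S1   S2 
   S1     S3   S3   S4 
   S2     S4   S4   S3 
   S3     S5   S5   S6 
   S4     S6   S6   S5 
   S5     S7   S7   S8 
   S6     S8   S8   S7 
   S7     S9   S9  S10 
 * S8    S10  S10   S9 
   S9     S9   S9  S10 
 * S10   S10  S10   S9 
(> = start, * = accepting)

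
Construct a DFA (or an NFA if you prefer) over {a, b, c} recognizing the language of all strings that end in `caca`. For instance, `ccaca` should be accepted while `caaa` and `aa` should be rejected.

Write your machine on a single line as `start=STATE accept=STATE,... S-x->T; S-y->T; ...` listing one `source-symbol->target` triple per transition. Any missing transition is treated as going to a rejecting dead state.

start=S0; accept=S4; S0-a->S0; S0-b->S0; S0-c->S1; S1-a->S2; S1-b->S0; S1-c->S1; S2-a->S0; S2-b->S0; S2-c->S3; S3-a->S4; S3-b->S0; S3-c->S1; S4-a->S0; S4-b->S0; S4-c->S3

Let each state record the length of the longest suffix of the input read so far that is also a prefix of `caca`. S1 means the last symbol is `c`; S2 means the last 2 symbols are `ca`; S3 means the last 3 symbols are `cac`; S4 means the last 4 symbols are `caca`. Accept only at S4, where the string currently ends in `caca`.
With 5 states:
        a   b   c  
>  S0   S0  S0  S1 
   S1   S2  S0  S1 
   S2   S0  S0  S3 
   S3   S4  S0  S1 
 * S4   S0  S0  S3 
(> = start, * = accepting)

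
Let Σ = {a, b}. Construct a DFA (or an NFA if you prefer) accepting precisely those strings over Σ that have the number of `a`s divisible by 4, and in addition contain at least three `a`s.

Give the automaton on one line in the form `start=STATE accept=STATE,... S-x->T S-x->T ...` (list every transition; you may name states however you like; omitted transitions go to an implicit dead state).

Build one automaton per condition and run them in lockstep. One (4 states) tracks the count of `a`s modulo 4; the other (5 states) tracks the count of `a`s, saturating at 4. Each combined state is a pair, one component from each; accept when both components accept.
An 8-state machine:
        a   b  
>  q0   q1  q0 
   q1   q2  q1 
   q2   q3  q2 
   q3   q4  q3 
 * q4   q5  q4 
   q5   q6  q5 
   q6   q7  q6 
   q7   q4  q7 
(> = start, * = accepting)

start=q0 accept=q4 q0-a->q1 q0-b->q0 q1-a->q2 q1-b->q1 q2-a->q3 q2-b->q2 q3-a->q4 q3-b->q3 q4-a->q5 q4-b->q4 q5-a->q6 q5-b->q5 q6-a->q7 q6-b->q6 q7-a->q4 q7-b->q7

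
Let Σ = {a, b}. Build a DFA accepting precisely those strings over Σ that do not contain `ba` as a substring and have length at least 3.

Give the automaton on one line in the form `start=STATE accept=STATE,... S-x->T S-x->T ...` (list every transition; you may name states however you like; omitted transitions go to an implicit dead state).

Run two small machines in parallel and take their product. The first has 3 states tracking partial matches of the forbidden pattern `ba`; the second has 5 states tracking the input length, saturating at 4. A product state is a pair (one from each), accepting exactly when both do.
12 states suffice.
          a    b  
>  S0     S1   S2 
   S1     S3   S4 
   S2     S5   S4 
   S3     S6   S7 
   S4     S8   S7 
   S5     S8   S8 
 * S6     S9  S10 
 * S7    S11  S10 
   S8    S11  S11 
 * S9     S9  S10 
 * S10   S11  S10 
   S11   S11  S11 
(> = start, * = accepting)

start=S0 accept=S6,S7,S9,S10 S0-a->S1 S0-b->S2 S1-a->S3 S1-b->S4 S2-a->S5 S2-b->S4 S3-a->S6 S3-b->S7 S4-a->S8 S4-b->S7 S5-a->S8 S5-b->S8 S6-a->S9 S6-b->S10 S7-a->S11 S7-b->S10 S8-a->S11 S8-b->S11 S9-a->S9 S9-b->S10 S10-a->S11 S10-b->S10 S11-a->S11 S11-b->S11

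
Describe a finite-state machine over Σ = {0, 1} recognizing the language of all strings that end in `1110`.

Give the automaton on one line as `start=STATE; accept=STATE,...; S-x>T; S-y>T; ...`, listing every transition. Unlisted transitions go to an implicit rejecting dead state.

start=q0; accept=q4; q0-0>q0; q0-1>q1; q1-0>q0; q1-1>q2; q2-0>q0; q2-1>q3; q3-0>q4; q3-1>q3; q4-0>q0; q4-1>q1

Let each state record the length of the longest suffix of the input read so far that is also a prefix of `1110`. q1 means the last symbol is `1`; q2 means the last 2 symbols are `11`; q3 means the last 3 symbols are `111`; q4 means the last 4 symbols are `1110`. Accept only at q4, where the string currently ends in `1110`.
With 5 states:
        0   1  
>  q0   q0  q1 
   q1   q0  q2 
   q2   q0  q3 
   q3   q4  q3 
 * q4   q0  q1 
(> = start, * = accepting)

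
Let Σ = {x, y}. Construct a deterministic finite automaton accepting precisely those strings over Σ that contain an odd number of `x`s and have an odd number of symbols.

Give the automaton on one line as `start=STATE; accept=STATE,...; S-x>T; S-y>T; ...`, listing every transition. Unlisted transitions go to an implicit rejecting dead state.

start=q0; accept=q1; q0-x>q1; q0-y>q2; q1-x>q0; q1-y>q3; q2-x>q3; q2-y>q0; q3-x>q2; q3-y>q1

Build one automaton per condition and run them in lockstep. One (2 states) tracks the count of `x`s modulo 2; the other (2 states) tracks the input length modulo 2. Each combined state is a pair, one component from each; accept when both components accept.
A 4-state machine:
        x   y  
>  q0   q1  q2 
 * q1   q0  q3 
   q2   q3  q0 
   q3   q2  q1 
(> = start, * = accepting)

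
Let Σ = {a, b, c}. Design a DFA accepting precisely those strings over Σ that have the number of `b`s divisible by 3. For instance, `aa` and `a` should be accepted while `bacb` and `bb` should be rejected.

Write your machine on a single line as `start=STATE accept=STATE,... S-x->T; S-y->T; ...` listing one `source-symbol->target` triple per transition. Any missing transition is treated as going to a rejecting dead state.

Keep the running count of `b`s modulo 3: each `b` advances along the cycle S0 → S1 → S2 → S0 while other symbols loop. Accept at S0.
3 states suffice.
        a   b   c  
>* S0   S0  S1  S0 
   S1   S1  S2  S1 
   S2   S2  S0  S2 
(> = start, * = accepting)

start=S0; accept=S0; S0-a->S0; S0-b->S1; S0-c->S0; S1-a->S1; S1-b->S2; S1-c->S1; S2-a->S2; S2-b->S0; S2-c->S2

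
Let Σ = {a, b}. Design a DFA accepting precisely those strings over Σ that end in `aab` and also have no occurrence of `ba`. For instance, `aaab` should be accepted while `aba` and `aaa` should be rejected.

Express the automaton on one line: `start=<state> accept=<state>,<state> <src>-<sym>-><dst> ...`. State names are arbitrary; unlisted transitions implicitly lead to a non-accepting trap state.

Run two small machines in parallel and take their product. The first has 4 states tracking how much of the suffix `aab` has currently been matched; the second has 3 states tracking partial matches of the forbidden pattern `ba`. A product state is a pair (one from each), accepting exactly when both do.
9 states suffice.
        a   b  
>  q0   q1  q2 
   q1   q3  q2 
   q2   q4  q2 
   q3   q3  q5 
   q4   q6  q7 
 * q5   q4  q2 
   q6   q6  q8 
   q7   q4  q7 
   q8   q4  q7 
(> = start, * = accepting)

start=q0 accept=q5 q0-a->q1 q0-b->q2 q1-a->q3 q1-b->q2 q2-a->q4 q2-b->q2 q3-a->q3 q3-b->q5 q4-a->q6 q4-b->q7 q5-a->q4 q5-b->q2 q6-a->q6 q6-b->q8 q7-a->q4 q7-b->q7 q8-a->q4 q8-b->q7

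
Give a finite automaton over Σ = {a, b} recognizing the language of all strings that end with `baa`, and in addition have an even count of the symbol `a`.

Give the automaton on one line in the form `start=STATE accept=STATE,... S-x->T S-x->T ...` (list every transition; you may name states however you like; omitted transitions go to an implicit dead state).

start=q0 accept=q4 q0-a->q1 q0-b->q2 q1-a->q0 q1-b->q1 q2-a->q3 q2-b->q2 q3-a->q4 q3-b->q1 q4-a->q1 q4-b->q2

Build one automaton per condition and run them in lockstep. The first has 4 states tracking how much of the suffix `baa` has currently been matched; the second has 2 states tracking the count of `a`s modulo 2. A product state is a pair (one from each), accepting exactly when both do. Equivalent product states are then merged.
A 5-state machine:
        a   b  
>  q0   q1  q2 
   q1   q0  q1 
   q2   q3  q2 
   q3   q4  q1 
 * q4   q1  q2 
(> = start, * = accepting)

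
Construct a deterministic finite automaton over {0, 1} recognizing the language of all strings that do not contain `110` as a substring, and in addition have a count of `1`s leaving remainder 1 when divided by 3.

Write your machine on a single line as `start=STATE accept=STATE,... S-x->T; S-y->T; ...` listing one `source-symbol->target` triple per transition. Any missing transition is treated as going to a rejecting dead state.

Build one automaton per condition and run them in lockstep. One (4 states) tracks partial matches of the forbidden pattern `110`; the other (3 states) tracks the count of `1`s modulo 3. Each combined state is a pair, one component from each; accept when both components accept. Equivalent product states are then merged.
10 states suffice.
       0  1 
>  A   A  B 
 * B   C  D 
 * C   C  E 
   D   F  G 
   E   H  G 
   F   F  F 
   G   F  I 
   H   H  J 
 * I   F  D 
   J   A  I 
(> = start, * = accepting)

start=A; accept=B,C,I; A-0->A; A-1->B; B-0->C; B-1->D; C-0->C; C-1->E; D-0->F; D-1->G; E-0->H; E-1->G; F-0->F; F-1->F; G-0->F; G-1->I; H-0->H; H-1->J; I-0->F; I-1->D; J-0->A; J-1->I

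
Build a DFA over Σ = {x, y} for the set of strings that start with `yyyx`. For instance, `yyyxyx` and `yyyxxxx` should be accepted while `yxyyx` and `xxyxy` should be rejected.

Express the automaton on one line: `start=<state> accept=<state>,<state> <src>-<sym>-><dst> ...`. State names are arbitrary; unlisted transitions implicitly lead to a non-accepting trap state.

start=q0 accept=q4 q0-x->q5 q0-y->q1 q1-x->q5 q1-y->q2 q2-x->q5 q2-y->q3 q3-x->q4 q3-y->q5 q4-x->q4 q4-y->q4 q5-x->q5 q5-y->q5

Walk along `yyyx` while the input agrees: from q0 take `y` to q1, and so on. Any deviation drops to the rejecting sink q5. Once q4 is reached the prefix is confirmed and every continuation is accepted.
A 6-state machine:
        x   y  
>  q0   q5  q1 
   q1   q5  q2 
   q2   q5  q3 
   q3   q4  q5 
 * q4   q4  q4 
   q5   q5  q5 
(> = start, * = accepting)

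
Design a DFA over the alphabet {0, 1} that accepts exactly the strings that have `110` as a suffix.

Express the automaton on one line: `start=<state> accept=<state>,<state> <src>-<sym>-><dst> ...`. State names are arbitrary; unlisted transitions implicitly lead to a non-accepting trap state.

Remember how much of `110` the current input suffix matches. State S0 means no match yet; S1 means the last symbol is `1`; S2 means the last 2 symbols are `11`; S3 means the last 3 symbols are `110`. Only S3 accepts. On a mismatch, fall back to the longest proper suffix that is still a prefix of `110`.
        0   1  
>  S0   S0  S1 
   S1   S0  S2 
   S2   S3  S2 
 * S3   S0  S1 
(> = start, * = accepting)

start=S0 accept=S3 S0-0->S0 S0-1->S1 S1-0->S0 S1-1->S2 S2-0->S3 S2-1->S2 S3-0->S0 S3-1->S1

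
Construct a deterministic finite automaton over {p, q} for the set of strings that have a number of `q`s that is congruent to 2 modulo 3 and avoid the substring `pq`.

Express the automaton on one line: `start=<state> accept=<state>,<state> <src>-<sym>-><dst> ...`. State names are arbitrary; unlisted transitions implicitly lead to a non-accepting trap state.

Run two small machines in parallel and take their product. The first has 3 states tracking the count of `q`s modulo 3; the second has 3 states tracking partial matches of the forbidden pattern `pq`. A product state is a pair (one from each), accepting exactly when both do.
9 states suffice.
       p  q 
>  A   B  C 
   B   B  D 
   C   E  F 
   D   D  G 
   E   E  G 
 * F   H  A 
   G   G  I 
 * H   H  I 
   I   I  D 
(> = start, * = accepting)

start=A accept=F,H A-p->B A-q->C B-p->B B-q->D C-p->E C-q->F D-p->D D-q->G E-p->E E-q->G F-p->H F-q->A G-p->G G-q->I H-p->H H-q->I I-p->I I-q->D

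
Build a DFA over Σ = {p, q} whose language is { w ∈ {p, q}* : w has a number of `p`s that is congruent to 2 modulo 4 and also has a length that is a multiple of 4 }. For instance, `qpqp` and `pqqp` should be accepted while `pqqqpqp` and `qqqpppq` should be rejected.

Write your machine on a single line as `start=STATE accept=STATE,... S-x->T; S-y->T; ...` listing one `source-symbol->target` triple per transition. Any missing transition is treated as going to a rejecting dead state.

Run two small machines in parallel and take their product. The first has 4 states tracking the count of `p`s modulo 4; the second has 4 states tracking the input length modulo 4. A product state is a pair (one from each), accepting exactly when both do.
With 16 states:
          p    q  
>  s0     s1   s2 
   s1     s3   s4 
   s2     s4   s5 
   s3     s6   s7 
   s4     s7   s8 
   s5     s8   s9 
   s6     s0  s10 
   s7    s10  s11 
   s8    s11  s12 
   s9    s12   s0 
   s10    s2  s13 
 * s11   s13  s14 
   s12   s14   s1 
   s13    s5  s15 
   s14   s15   s3 
   s15    s9   s6 
(> = start, * = accepting)

start=s0; accept=s11; s0-p->s1; s0-q->s2; s1-p->s3; s1-q->s4; s2-p->s4; s2-q->s5; s3-p->s6; s3-q->s7; s4-p->s7; s4-q->s8; s5-p->s8; s5-q->s9; s6-p->s0; s6-q->s10; s7-p->s10; s7-q->s11; s8-p->s11; s8-q->s12; s9-p->s12; s9-q->s0; s10-p->s2; s10-q->s13; s11-p->s13; s11-q->s14; s12-p->s14; s12-q->s1; s13-p->s5; s13-q->s15; s14-p->s15; s14-q->s3; s15-p->s9; s15-q->s6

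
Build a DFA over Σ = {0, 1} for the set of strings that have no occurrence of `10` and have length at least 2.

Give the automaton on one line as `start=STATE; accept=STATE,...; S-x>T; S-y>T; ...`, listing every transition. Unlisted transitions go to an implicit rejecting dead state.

start=q0; accept=q3,q4; q0-0>q1; q0-1>q2; q1-0>q3; q1-1>q4; q2-0>q5; q2-1>q4; q3-0>q3; q3-1>q4; q4-0>q5; q4-1>q4; q5-0>q5; q5-1>q5

Build one automaton per condition and run them in lockstep. The first has 3 states tracking partial matches of the forbidden pattern `10`; the second has 4 states tracking the input length, saturating at 3. A product state is a pair (one from each), accepting exactly when both do. Equivalent product states are then merged.
        0   1  
>  q0   q1  q2 
   q1   q3  q4 
   q2   q5  q4 
 * q3   q3  q4 
 * q4   q5  q4 
   q5   q5  q5 
(> = start, * = accepting)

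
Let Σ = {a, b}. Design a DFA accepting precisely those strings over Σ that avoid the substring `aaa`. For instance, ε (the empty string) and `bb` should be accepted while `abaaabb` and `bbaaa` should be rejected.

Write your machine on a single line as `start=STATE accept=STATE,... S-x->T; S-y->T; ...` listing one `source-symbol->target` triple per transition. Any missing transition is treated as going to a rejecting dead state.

start=S0; accept=S0,S1,S2; S0-a->S1; S0-b->S0; S1-a->S2; S1-b->S0; S2-a->S3; S2-b->S0; S3-a->S3; S3-b->S3

Track partial matches of the forbidden pattern `aaa`. State S3 is a dead state reached once `aaa` has occurred; every other state accepts. S0 means no part of `aaa` is currently matched.
        a   b  
>* S0   S1  S0 
 * S1   S2  S0 
 * S2   S3  S0 
   S3   S3  S3 
(> = start, * = accepting)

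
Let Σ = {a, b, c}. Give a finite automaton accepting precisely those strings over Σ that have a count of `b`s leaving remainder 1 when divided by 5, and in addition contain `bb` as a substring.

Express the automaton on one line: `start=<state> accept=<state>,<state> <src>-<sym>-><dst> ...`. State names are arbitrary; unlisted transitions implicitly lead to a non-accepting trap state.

Run two small machines in parallel and take their product. One (5 states) tracks the count of `b`s modulo 5; the other (3 states) tracks whether and how much of `bb` has been seen. Each combined state is a pair, one component from each; accept when both components accept.
With 15 states:
          a    b    c  
>  S0     S0   S1   S0 
   S1     S2   S3   S2 
   S2     S2   S4   S2 
   S3     S3   S5   S3 
   S4     S6   S5   S6 
   S5     S5   S7   S5 
   S6     S6   S8   S6 
   S7     S7   S9   S7 
   S8    S10   S7  S10 
   S9     S9  S11   S9 
   S10   S10  S12  S10 
 * S11   S11   S3  S11 
   S12   S13   S9  S13 
   S13   S13  S14  S13 
   S14    S0  S11   S0 
(> = start, * = accepting)

start=S0 accept=S11 S0-a->S0 S0-b->S1 S0-c->S0 S1-a->S2 S1-b->S3 S1-c->S2 S2-a->S2 S2-b->S4 S2-c->S2 S3-a->S3 S3-b->S5 S3-c->S3 S4-a->S6 S4-b->S5 S4-c->S6 S5-a->S5 S5-b->S7 S5-c->S5 S6-a->S6 S6-b->S8 S6-c->S6 S7-a->S7 S7-b->S9 S7-c->S7 S8-a->S10 S8-b->S7 S8-c->S10 S9-a->S9 S9-b->S11 S9-c->S9 S10-a->S10 S10-b->S12 S10-c->S10 S11-a->S11 S11-b->S3 S11-c->S11 S12-a->S13 S12-b->S9 S12-c->S13 S13-a->S13 S13-b->S14 S13-c->S13 S14-a->S0 S14-b->S11 S14-c->S0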